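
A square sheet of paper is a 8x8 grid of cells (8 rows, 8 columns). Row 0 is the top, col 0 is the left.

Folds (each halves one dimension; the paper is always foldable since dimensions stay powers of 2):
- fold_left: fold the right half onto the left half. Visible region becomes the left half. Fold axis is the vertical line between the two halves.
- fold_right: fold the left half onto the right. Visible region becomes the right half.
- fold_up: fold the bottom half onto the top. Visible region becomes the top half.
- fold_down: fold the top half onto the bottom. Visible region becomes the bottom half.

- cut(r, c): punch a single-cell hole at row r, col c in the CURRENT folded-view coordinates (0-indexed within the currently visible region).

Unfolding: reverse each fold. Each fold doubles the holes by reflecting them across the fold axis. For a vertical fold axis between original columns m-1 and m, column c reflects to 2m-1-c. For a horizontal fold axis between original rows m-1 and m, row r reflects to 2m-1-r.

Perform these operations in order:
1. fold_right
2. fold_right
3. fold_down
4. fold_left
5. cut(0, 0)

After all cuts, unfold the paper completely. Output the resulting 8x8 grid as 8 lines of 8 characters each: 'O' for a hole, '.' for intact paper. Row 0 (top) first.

Answer: ........
........
........
OOOOOOOO
OOOOOOOO
........
........
........

Derivation:
Op 1 fold_right: fold axis v@4; visible region now rows[0,8) x cols[4,8) = 8x4
Op 2 fold_right: fold axis v@6; visible region now rows[0,8) x cols[6,8) = 8x2
Op 3 fold_down: fold axis h@4; visible region now rows[4,8) x cols[6,8) = 4x2
Op 4 fold_left: fold axis v@7; visible region now rows[4,8) x cols[6,7) = 4x1
Op 5 cut(0, 0): punch at orig (4,6); cuts so far [(4, 6)]; region rows[4,8) x cols[6,7) = 4x1
Unfold 1 (reflect across v@7): 2 holes -> [(4, 6), (4, 7)]
Unfold 2 (reflect across h@4): 4 holes -> [(3, 6), (3, 7), (4, 6), (4, 7)]
Unfold 3 (reflect across v@6): 8 holes -> [(3, 4), (3, 5), (3, 6), (3, 7), (4, 4), (4, 5), (4, 6), (4, 7)]
Unfold 4 (reflect across v@4): 16 holes -> [(3, 0), (3, 1), (3, 2), (3, 3), (3, 4), (3, 5), (3, 6), (3, 7), (4, 0), (4, 1), (4, 2), (4, 3), (4, 4), (4, 5), (4, 6), (4, 7)]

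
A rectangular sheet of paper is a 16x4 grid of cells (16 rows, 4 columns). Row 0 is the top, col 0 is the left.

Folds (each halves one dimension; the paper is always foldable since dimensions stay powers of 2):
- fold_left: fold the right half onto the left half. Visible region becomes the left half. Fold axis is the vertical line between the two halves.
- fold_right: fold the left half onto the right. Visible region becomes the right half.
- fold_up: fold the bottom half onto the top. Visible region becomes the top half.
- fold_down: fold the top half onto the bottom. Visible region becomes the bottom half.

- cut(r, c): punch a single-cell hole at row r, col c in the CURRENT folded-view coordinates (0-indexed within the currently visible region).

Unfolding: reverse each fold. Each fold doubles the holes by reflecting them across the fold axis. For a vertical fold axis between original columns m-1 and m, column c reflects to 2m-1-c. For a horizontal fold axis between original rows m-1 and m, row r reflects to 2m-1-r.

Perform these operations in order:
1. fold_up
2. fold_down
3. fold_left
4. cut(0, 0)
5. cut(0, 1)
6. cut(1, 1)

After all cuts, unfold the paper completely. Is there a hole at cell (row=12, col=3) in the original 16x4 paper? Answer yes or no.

Answer: yes

Derivation:
Op 1 fold_up: fold axis h@8; visible region now rows[0,8) x cols[0,4) = 8x4
Op 2 fold_down: fold axis h@4; visible region now rows[4,8) x cols[0,4) = 4x4
Op 3 fold_left: fold axis v@2; visible region now rows[4,8) x cols[0,2) = 4x2
Op 4 cut(0, 0): punch at orig (4,0); cuts so far [(4, 0)]; region rows[4,8) x cols[0,2) = 4x2
Op 5 cut(0, 1): punch at orig (4,1); cuts so far [(4, 0), (4, 1)]; region rows[4,8) x cols[0,2) = 4x2
Op 6 cut(1, 1): punch at orig (5,1); cuts so far [(4, 0), (4, 1), (5, 1)]; region rows[4,8) x cols[0,2) = 4x2
Unfold 1 (reflect across v@2): 6 holes -> [(4, 0), (4, 1), (4, 2), (4, 3), (5, 1), (5, 2)]
Unfold 2 (reflect across h@4): 12 holes -> [(2, 1), (2, 2), (3, 0), (3, 1), (3, 2), (3, 3), (4, 0), (4, 1), (4, 2), (4, 3), (5, 1), (5, 2)]
Unfold 3 (reflect across h@8): 24 holes -> [(2, 1), (2, 2), (3, 0), (3, 1), (3, 2), (3, 3), (4, 0), (4, 1), (4, 2), (4, 3), (5, 1), (5, 2), (10, 1), (10, 2), (11, 0), (11, 1), (11, 2), (11, 3), (12, 0), (12, 1), (12, 2), (12, 3), (13, 1), (13, 2)]
Holes: [(2, 1), (2, 2), (3, 0), (3, 1), (3, 2), (3, 3), (4, 0), (4, 1), (4, 2), (4, 3), (5, 1), (5, 2), (10, 1), (10, 2), (11, 0), (11, 1), (11, 2), (11, 3), (12, 0), (12, 1), (12, 2), (12, 3), (13, 1), (13, 2)]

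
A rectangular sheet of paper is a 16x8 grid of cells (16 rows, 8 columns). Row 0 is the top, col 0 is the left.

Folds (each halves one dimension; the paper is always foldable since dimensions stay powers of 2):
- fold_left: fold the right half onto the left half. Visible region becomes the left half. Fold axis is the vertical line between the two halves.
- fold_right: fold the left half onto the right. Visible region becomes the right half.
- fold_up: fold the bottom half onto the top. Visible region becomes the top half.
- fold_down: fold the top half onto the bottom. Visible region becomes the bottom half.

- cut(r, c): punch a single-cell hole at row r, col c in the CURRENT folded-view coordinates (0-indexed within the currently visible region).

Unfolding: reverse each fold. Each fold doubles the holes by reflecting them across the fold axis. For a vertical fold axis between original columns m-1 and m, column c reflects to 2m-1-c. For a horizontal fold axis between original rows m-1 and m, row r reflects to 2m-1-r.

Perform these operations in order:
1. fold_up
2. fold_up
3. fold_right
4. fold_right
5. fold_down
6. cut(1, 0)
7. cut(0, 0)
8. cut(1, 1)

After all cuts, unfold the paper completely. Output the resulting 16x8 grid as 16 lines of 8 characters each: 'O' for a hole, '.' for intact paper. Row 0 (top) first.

Answer: OOOOOOOO
.OO..OO.
.OO..OO.
OOOOOOOO
OOOOOOOO
.OO..OO.
.OO..OO.
OOOOOOOO
OOOOOOOO
.OO..OO.
.OO..OO.
OOOOOOOO
OOOOOOOO
.OO..OO.
.OO..OO.
OOOOOOOO

Derivation:
Op 1 fold_up: fold axis h@8; visible region now rows[0,8) x cols[0,8) = 8x8
Op 2 fold_up: fold axis h@4; visible region now rows[0,4) x cols[0,8) = 4x8
Op 3 fold_right: fold axis v@4; visible region now rows[0,4) x cols[4,8) = 4x4
Op 4 fold_right: fold axis v@6; visible region now rows[0,4) x cols[6,8) = 4x2
Op 5 fold_down: fold axis h@2; visible region now rows[2,4) x cols[6,8) = 2x2
Op 6 cut(1, 0): punch at orig (3,6); cuts so far [(3, 6)]; region rows[2,4) x cols[6,8) = 2x2
Op 7 cut(0, 0): punch at orig (2,6); cuts so far [(2, 6), (3, 6)]; region rows[2,4) x cols[6,8) = 2x2
Op 8 cut(1, 1): punch at orig (3,7); cuts so far [(2, 6), (3, 6), (3, 7)]; region rows[2,4) x cols[6,8) = 2x2
Unfold 1 (reflect across h@2): 6 holes -> [(0, 6), (0, 7), (1, 6), (2, 6), (3, 6), (3, 7)]
Unfold 2 (reflect across v@6): 12 holes -> [(0, 4), (0, 5), (0, 6), (0, 7), (1, 5), (1, 6), (2, 5), (2, 6), (3, 4), (3, 5), (3, 6), (3, 7)]
Unfold 3 (reflect across v@4): 24 holes -> [(0, 0), (0, 1), (0, 2), (0, 3), (0, 4), (0, 5), (0, 6), (0, 7), (1, 1), (1, 2), (1, 5), (1, 6), (2, 1), (2, 2), (2, 5), (2, 6), (3, 0), (3, 1), (3, 2), (3, 3), (3, 4), (3, 5), (3, 6), (3, 7)]
Unfold 4 (reflect across h@4): 48 holes -> [(0, 0), (0, 1), (0, 2), (0, 3), (0, 4), (0, 5), (0, 6), (0, 7), (1, 1), (1, 2), (1, 5), (1, 6), (2, 1), (2, 2), (2, 5), (2, 6), (3, 0), (3, 1), (3, 2), (3, 3), (3, 4), (3, 5), (3, 6), (3, 7), (4, 0), (4, 1), (4, 2), (4, 3), (4, 4), (4, 5), (4, 6), (4, 7), (5, 1), (5, 2), (5, 5), (5, 6), (6, 1), (6, 2), (6, 5), (6, 6), (7, 0), (7, 1), (7, 2), (7, 3), (7, 4), (7, 5), (7, 6), (7, 7)]
Unfold 5 (reflect across h@8): 96 holes -> [(0, 0), (0, 1), (0, 2), (0, 3), (0, 4), (0, 5), (0, 6), (0, 7), (1, 1), (1, 2), (1, 5), (1, 6), (2, 1), (2, 2), (2, 5), (2, 6), (3, 0), (3, 1), (3, 2), (3, 3), (3, 4), (3, 5), (3, 6), (3, 7), (4, 0), (4, 1), (4, 2), (4, 3), (4, 4), (4, 5), (4, 6), (4, 7), (5, 1), (5, 2), (5, 5), (5, 6), (6, 1), (6, 2), (6, 5), (6, 6), (7, 0), (7, 1), (7, 2), (7, 3), (7, 4), (7, 5), (7, 6), (7, 7), (8, 0), (8, 1), (8, 2), (8, 3), (8, 4), (8, 5), (8, 6), (8, 7), (9, 1), (9, 2), (9, 5), (9, 6), (10, 1), (10, 2), (10, 5), (10, 6), (11, 0), (11, 1), (11, 2), (11, 3), (11, 4), (11, 5), (11, 6), (11, 7), (12, 0), (12, 1), (12, 2), (12, 3), (12, 4), (12, 5), (12, 6), (12, 7), (13, 1), (13, 2), (13, 5), (13, 6), (14, 1), (14, 2), (14, 5), (14, 6), (15, 0), (15, 1), (15, 2), (15, 3), (15, 4), (15, 5), (15, 6), (15, 7)]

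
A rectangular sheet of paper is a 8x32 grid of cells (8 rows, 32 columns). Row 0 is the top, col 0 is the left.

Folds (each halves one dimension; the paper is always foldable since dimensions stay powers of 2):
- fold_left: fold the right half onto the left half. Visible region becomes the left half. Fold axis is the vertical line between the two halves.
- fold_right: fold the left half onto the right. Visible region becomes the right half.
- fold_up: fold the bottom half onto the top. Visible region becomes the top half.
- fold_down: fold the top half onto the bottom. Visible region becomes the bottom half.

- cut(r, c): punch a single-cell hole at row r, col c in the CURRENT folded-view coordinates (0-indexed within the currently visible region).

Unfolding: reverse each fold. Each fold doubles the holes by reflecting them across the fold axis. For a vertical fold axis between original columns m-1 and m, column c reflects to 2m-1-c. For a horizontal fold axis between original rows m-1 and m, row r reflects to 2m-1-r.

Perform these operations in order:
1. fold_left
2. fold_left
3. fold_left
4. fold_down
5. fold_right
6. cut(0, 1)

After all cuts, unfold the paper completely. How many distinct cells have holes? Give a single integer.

Answer: 32

Derivation:
Op 1 fold_left: fold axis v@16; visible region now rows[0,8) x cols[0,16) = 8x16
Op 2 fold_left: fold axis v@8; visible region now rows[0,8) x cols[0,8) = 8x8
Op 3 fold_left: fold axis v@4; visible region now rows[0,8) x cols[0,4) = 8x4
Op 4 fold_down: fold axis h@4; visible region now rows[4,8) x cols[0,4) = 4x4
Op 5 fold_right: fold axis v@2; visible region now rows[4,8) x cols[2,4) = 4x2
Op 6 cut(0, 1): punch at orig (4,3); cuts so far [(4, 3)]; region rows[4,8) x cols[2,4) = 4x2
Unfold 1 (reflect across v@2): 2 holes -> [(4, 0), (4, 3)]
Unfold 2 (reflect across h@4): 4 holes -> [(3, 0), (3, 3), (4, 0), (4, 3)]
Unfold 3 (reflect across v@4): 8 holes -> [(3, 0), (3, 3), (3, 4), (3, 7), (4, 0), (4, 3), (4, 4), (4, 7)]
Unfold 4 (reflect across v@8): 16 holes -> [(3, 0), (3, 3), (3, 4), (3, 7), (3, 8), (3, 11), (3, 12), (3, 15), (4, 0), (4, 3), (4, 4), (4, 7), (4, 8), (4, 11), (4, 12), (4, 15)]
Unfold 5 (reflect across v@16): 32 holes -> [(3, 0), (3, 3), (3, 4), (3, 7), (3, 8), (3, 11), (3, 12), (3, 15), (3, 16), (3, 19), (3, 20), (3, 23), (3, 24), (3, 27), (3, 28), (3, 31), (4, 0), (4, 3), (4, 4), (4, 7), (4, 8), (4, 11), (4, 12), (4, 15), (4, 16), (4, 19), (4, 20), (4, 23), (4, 24), (4, 27), (4, 28), (4, 31)]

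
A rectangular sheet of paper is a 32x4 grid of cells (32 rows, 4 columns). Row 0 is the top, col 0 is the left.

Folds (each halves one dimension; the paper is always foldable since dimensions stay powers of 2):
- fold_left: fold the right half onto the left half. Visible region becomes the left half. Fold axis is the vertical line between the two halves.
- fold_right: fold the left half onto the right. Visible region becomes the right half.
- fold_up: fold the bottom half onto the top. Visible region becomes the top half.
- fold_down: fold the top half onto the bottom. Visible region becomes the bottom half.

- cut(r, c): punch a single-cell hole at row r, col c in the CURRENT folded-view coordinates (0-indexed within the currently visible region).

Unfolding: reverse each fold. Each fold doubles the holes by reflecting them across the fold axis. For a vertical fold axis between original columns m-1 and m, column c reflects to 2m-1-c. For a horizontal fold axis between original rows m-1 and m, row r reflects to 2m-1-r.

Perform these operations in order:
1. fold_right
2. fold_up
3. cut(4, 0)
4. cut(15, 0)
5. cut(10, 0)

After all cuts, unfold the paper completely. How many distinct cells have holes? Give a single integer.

Answer: 12

Derivation:
Op 1 fold_right: fold axis v@2; visible region now rows[0,32) x cols[2,4) = 32x2
Op 2 fold_up: fold axis h@16; visible region now rows[0,16) x cols[2,4) = 16x2
Op 3 cut(4, 0): punch at orig (4,2); cuts so far [(4, 2)]; region rows[0,16) x cols[2,4) = 16x2
Op 4 cut(15, 0): punch at orig (15,2); cuts so far [(4, 2), (15, 2)]; region rows[0,16) x cols[2,4) = 16x2
Op 5 cut(10, 0): punch at orig (10,2); cuts so far [(4, 2), (10, 2), (15, 2)]; region rows[0,16) x cols[2,4) = 16x2
Unfold 1 (reflect across h@16): 6 holes -> [(4, 2), (10, 2), (15, 2), (16, 2), (21, 2), (27, 2)]
Unfold 2 (reflect across v@2): 12 holes -> [(4, 1), (4, 2), (10, 1), (10, 2), (15, 1), (15, 2), (16, 1), (16, 2), (21, 1), (21, 2), (27, 1), (27, 2)]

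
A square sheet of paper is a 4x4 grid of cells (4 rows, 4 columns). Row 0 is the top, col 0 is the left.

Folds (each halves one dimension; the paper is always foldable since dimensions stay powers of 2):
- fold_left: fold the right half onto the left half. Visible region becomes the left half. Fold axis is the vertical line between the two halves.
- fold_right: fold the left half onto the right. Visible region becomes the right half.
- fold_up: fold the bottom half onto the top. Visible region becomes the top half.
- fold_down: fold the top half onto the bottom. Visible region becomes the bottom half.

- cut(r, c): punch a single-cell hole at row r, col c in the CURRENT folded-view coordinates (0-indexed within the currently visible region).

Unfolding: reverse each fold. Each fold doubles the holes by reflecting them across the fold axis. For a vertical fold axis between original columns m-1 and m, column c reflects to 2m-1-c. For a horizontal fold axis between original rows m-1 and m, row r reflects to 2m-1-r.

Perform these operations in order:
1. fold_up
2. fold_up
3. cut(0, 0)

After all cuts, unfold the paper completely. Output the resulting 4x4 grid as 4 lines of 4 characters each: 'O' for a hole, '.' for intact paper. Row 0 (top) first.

Answer: O...
O...
O...
O...

Derivation:
Op 1 fold_up: fold axis h@2; visible region now rows[0,2) x cols[0,4) = 2x4
Op 2 fold_up: fold axis h@1; visible region now rows[0,1) x cols[0,4) = 1x4
Op 3 cut(0, 0): punch at orig (0,0); cuts so far [(0, 0)]; region rows[0,1) x cols[0,4) = 1x4
Unfold 1 (reflect across h@1): 2 holes -> [(0, 0), (1, 0)]
Unfold 2 (reflect across h@2): 4 holes -> [(0, 0), (1, 0), (2, 0), (3, 0)]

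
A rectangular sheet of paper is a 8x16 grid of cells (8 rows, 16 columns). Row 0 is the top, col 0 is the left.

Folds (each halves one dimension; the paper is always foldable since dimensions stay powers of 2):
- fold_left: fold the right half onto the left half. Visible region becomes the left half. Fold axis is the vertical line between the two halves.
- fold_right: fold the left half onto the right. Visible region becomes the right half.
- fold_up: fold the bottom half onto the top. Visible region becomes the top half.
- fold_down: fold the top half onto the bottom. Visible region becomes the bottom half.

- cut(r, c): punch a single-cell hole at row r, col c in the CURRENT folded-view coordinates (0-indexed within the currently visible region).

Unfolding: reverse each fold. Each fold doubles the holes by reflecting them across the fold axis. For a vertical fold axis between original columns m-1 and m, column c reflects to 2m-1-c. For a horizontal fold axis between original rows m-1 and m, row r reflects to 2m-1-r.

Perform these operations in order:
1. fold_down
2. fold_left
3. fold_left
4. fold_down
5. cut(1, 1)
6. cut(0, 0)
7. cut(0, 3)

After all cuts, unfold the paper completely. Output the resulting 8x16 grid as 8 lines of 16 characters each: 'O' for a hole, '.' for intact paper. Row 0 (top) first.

Op 1 fold_down: fold axis h@4; visible region now rows[4,8) x cols[0,16) = 4x16
Op 2 fold_left: fold axis v@8; visible region now rows[4,8) x cols[0,8) = 4x8
Op 3 fold_left: fold axis v@4; visible region now rows[4,8) x cols[0,4) = 4x4
Op 4 fold_down: fold axis h@6; visible region now rows[6,8) x cols[0,4) = 2x4
Op 5 cut(1, 1): punch at orig (7,1); cuts so far [(7, 1)]; region rows[6,8) x cols[0,4) = 2x4
Op 6 cut(0, 0): punch at orig (6,0); cuts so far [(6, 0), (7, 1)]; region rows[6,8) x cols[0,4) = 2x4
Op 7 cut(0, 3): punch at orig (6,3); cuts so far [(6, 0), (6, 3), (7, 1)]; region rows[6,8) x cols[0,4) = 2x4
Unfold 1 (reflect across h@6): 6 holes -> [(4, 1), (5, 0), (5, 3), (6, 0), (6, 3), (7, 1)]
Unfold 2 (reflect across v@4): 12 holes -> [(4, 1), (4, 6), (5, 0), (5, 3), (5, 4), (5, 7), (6, 0), (6, 3), (6, 4), (6, 7), (7, 1), (7, 6)]
Unfold 3 (reflect across v@8): 24 holes -> [(4, 1), (4, 6), (4, 9), (4, 14), (5, 0), (5, 3), (5, 4), (5, 7), (5, 8), (5, 11), (5, 12), (5, 15), (6, 0), (6, 3), (6, 4), (6, 7), (6, 8), (6, 11), (6, 12), (6, 15), (7, 1), (7, 6), (7, 9), (7, 14)]
Unfold 4 (reflect across h@4): 48 holes -> [(0, 1), (0, 6), (0, 9), (0, 14), (1, 0), (1, 3), (1, 4), (1, 7), (1, 8), (1, 11), (1, 12), (1, 15), (2, 0), (2, 3), (2, 4), (2, 7), (2, 8), (2, 11), (2, 12), (2, 15), (3, 1), (3, 6), (3, 9), (3, 14), (4, 1), (4, 6), (4, 9), (4, 14), (5, 0), (5, 3), (5, 4), (5, 7), (5, 8), (5, 11), (5, 12), (5, 15), (6, 0), (6, 3), (6, 4), (6, 7), (6, 8), (6, 11), (6, 12), (6, 15), (7, 1), (7, 6), (7, 9), (7, 14)]

Answer: .O....O..O....O.
O..OO..OO..OO..O
O..OO..OO..OO..O
.O....O..O....O.
.O....O..O....O.
O..OO..OO..OO..O
O..OO..OO..OO..O
.O....O..O....O.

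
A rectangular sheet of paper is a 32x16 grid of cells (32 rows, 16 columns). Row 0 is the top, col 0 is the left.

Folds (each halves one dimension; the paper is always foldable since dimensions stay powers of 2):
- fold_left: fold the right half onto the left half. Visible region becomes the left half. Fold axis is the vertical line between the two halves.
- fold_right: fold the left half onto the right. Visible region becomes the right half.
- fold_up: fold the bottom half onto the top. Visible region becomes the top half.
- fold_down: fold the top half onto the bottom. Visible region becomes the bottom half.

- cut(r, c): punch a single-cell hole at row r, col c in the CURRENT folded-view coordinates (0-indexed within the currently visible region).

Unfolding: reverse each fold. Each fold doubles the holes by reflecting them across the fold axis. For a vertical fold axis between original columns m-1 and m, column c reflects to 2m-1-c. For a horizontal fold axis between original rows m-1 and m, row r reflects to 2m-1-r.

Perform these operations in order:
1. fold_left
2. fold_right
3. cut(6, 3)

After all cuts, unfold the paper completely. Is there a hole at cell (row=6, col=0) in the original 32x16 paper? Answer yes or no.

Op 1 fold_left: fold axis v@8; visible region now rows[0,32) x cols[0,8) = 32x8
Op 2 fold_right: fold axis v@4; visible region now rows[0,32) x cols[4,8) = 32x4
Op 3 cut(6, 3): punch at orig (6,7); cuts so far [(6, 7)]; region rows[0,32) x cols[4,8) = 32x4
Unfold 1 (reflect across v@4): 2 holes -> [(6, 0), (6, 7)]
Unfold 2 (reflect across v@8): 4 holes -> [(6, 0), (6, 7), (6, 8), (6, 15)]
Holes: [(6, 0), (6, 7), (6, 8), (6, 15)]

Answer: yes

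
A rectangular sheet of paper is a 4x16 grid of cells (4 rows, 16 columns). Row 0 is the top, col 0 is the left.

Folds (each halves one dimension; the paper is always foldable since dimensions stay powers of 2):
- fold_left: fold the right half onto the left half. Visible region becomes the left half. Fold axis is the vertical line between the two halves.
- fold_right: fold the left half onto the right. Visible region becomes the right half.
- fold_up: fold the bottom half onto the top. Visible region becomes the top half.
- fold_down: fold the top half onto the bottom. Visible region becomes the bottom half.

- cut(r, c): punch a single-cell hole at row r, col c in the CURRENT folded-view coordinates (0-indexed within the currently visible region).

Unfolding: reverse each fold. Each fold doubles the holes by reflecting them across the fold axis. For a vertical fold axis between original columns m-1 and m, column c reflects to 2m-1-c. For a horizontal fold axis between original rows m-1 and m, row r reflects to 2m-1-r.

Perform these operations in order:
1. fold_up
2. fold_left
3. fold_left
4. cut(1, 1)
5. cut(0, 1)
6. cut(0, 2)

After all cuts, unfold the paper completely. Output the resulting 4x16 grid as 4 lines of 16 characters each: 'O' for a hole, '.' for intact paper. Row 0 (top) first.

Op 1 fold_up: fold axis h@2; visible region now rows[0,2) x cols[0,16) = 2x16
Op 2 fold_left: fold axis v@8; visible region now rows[0,2) x cols[0,8) = 2x8
Op 3 fold_left: fold axis v@4; visible region now rows[0,2) x cols[0,4) = 2x4
Op 4 cut(1, 1): punch at orig (1,1); cuts so far [(1, 1)]; region rows[0,2) x cols[0,4) = 2x4
Op 5 cut(0, 1): punch at orig (0,1); cuts so far [(0, 1), (1, 1)]; region rows[0,2) x cols[0,4) = 2x4
Op 6 cut(0, 2): punch at orig (0,2); cuts so far [(0, 1), (0, 2), (1, 1)]; region rows[0,2) x cols[0,4) = 2x4
Unfold 1 (reflect across v@4): 6 holes -> [(0, 1), (0, 2), (0, 5), (0, 6), (1, 1), (1, 6)]
Unfold 2 (reflect across v@8): 12 holes -> [(0, 1), (0, 2), (0, 5), (0, 6), (0, 9), (0, 10), (0, 13), (0, 14), (1, 1), (1, 6), (1, 9), (1, 14)]
Unfold 3 (reflect across h@2): 24 holes -> [(0, 1), (0, 2), (0, 5), (0, 6), (0, 9), (0, 10), (0, 13), (0, 14), (1, 1), (1, 6), (1, 9), (1, 14), (2, 1), (2, 6), (2, 9), (2, 14), (3, 1), (3, 2), (3, 5), (3, 6), (3, 9), (3, 10), (3, 13), (3, 14)]

Answer: .OO..OO..OO..OO.
.O....O..O....O.
.O....O..O....O.
.OO..OO..OO..OO.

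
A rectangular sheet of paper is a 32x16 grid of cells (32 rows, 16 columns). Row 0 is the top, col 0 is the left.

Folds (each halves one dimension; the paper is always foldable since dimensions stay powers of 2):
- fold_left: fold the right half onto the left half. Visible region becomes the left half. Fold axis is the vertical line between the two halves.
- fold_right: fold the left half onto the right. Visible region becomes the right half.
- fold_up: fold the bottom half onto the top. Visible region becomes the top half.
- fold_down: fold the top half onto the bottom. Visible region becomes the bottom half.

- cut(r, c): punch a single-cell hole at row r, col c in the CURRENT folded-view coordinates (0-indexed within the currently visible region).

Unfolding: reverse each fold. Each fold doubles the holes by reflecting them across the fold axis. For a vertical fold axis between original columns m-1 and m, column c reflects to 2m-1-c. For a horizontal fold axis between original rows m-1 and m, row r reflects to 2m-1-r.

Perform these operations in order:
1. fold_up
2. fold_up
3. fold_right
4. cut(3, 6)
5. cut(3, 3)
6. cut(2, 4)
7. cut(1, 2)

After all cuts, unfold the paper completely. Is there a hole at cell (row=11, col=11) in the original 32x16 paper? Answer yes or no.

Op 1 fold_up: fold axis h@16; visible region now rows[0,16) x cols[0,16) = 16x16
Op 2 fold_up: fold axis h@8; visible region now rows[0,8) x cols[0,16) = 8x16
Op 3 fold_right: fold axis v@8; visible region now rows[0,8) x cols[8,16) = 8x8
Op 4 cut(3, 6): punch at orig (3,14); cuts so far [(3, 14)]; region rows[0,8) x cols[8,16) = 8x8
Op 5 cut(3, 3): punch at orig (3,11); cuts so far [(3, 11), (3, 14)]; region rows[0,8) x cols[8,16) = 8x8
Op 6 cut(2, 4): punch at orig (2,12); cuts so far [(2, 12), (3, 11), (3, 14)]; region rows[0,8) x cols[8,16) = 8x8
Op 7 cut(1, 2): punch at orig (1,10); cuts so far [(1, 10), (2, 12), (3, 11), (3, 14)]; region rows[0,8) x cols[8,16) = 8x8
Unfold 1 (reflect across v@8): 8 holes -> [(1, 5), (1, 10), (2, 3), (2, 12), (3, 1), (3, 4), (3, 11), (3, 14)]
Unfold 2 (reflect across h@8): 16 holes -> [(1, 5), (1, 10), (2, 3), (2, 12), (3, 1), (3, 4), (3, 11), (3, 14), (12, 1), (12, 4), (12, 11), (12, 14), (13, 3), (13, 12), (14, 5), (14, 10)]
Unfold 3 (reflect across h@16): 32 holes -> [(1, 5), (1, 10), (2, 3), (2, 12), (3, 1), (3, 4), (3, 11), (3, 14), (12, 1), (12, 4), (12, 11), (12, 14), (13, 3), (13, 12), (14, 5), (14, 10), (17, 5), (17, 10), (18, 3), (18, 12), (19, 1), (19, 4), (19, 11), (19, 14), (28, 1), (28, 4), (28, 11), (28, 14), (29, 3), (29, 12), (30, 5), (30, 10)]
Holes: [(1, 5), (1, 10), (2, 3), (2, 12), (3, 1), (3, 4), (3, 11), (3, 14), (12, 1), (12, 4), (12, 11), (12, 14), (13, 3), (13, 12), (14, 5), (14, 10), (17, 5), (17, 10), (18, 3), (18, 12), (19, 1), (19, 4), (19, 11), (19, 14), (28, 1), (28, 4), (28, 11), (28, 14), (29, 3), (29, 12), (30, 5), (30, 10)]

Answer: no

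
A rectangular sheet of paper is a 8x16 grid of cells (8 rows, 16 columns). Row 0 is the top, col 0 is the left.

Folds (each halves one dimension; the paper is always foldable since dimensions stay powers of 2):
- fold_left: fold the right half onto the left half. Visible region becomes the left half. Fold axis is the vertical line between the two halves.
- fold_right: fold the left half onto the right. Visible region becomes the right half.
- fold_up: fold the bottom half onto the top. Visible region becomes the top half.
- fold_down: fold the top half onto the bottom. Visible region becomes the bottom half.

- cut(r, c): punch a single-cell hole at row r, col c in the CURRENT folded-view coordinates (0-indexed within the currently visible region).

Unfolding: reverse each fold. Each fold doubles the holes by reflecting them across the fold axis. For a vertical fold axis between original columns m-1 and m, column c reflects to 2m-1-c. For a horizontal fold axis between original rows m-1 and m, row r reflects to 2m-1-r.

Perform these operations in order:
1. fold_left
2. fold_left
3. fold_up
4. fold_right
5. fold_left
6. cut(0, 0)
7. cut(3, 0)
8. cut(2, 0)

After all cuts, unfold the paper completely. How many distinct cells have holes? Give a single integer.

Op 1 fold_left: fold axis v@8; visible region now rows[0,8) x cols[0,8) = 8x8
Op 2 fold_left: fold axis v@4; visible region now rows[0,8) x cols[0,4) = 8x4
Op 3 fold_up: fold axis h@4; visible region now rows[0,4) x cols[0,4) = 4x4
Op 4 fold_right: fold axis v@2; visible region now rows[0,4) x cols[2,4) = 4x2
Op 5 fold_left: fold axis v@3; visible region now rows[0,4) x cols[2,3) = 4x1
Op 6 cut(0, 0): punch at orig (0,2); cuts so far [(0, 2)]; region rows[0,4) x cols[2,3) = 4x1
Op 7 cut(3, 0): punch at orig (3,2); cuts so far [(0, 2), (3, 2)]; region rows[0,4) x cols[2,3) = 4x1
Op 8 cut(2, 0): punch at orig (2,2); cuts so far [(0, 2), (2, 2), (3, 2)]; region rows[0,4) x cols[2,3) = 4x1
Unfold 1 (reflect across v@3): 6 holes -> [(0, 2), (0, 3), (2, 2), (2, 3), (3, 2), (3, 3)]
Unfold 2 (reflect across v@2): 12 holes -> [(0, 0), (0, 1), (0, 2), (0, 3), (2, 0), (2, 1), (2, 2), (2, 3), (3, 0), (3, 1), (3, 2), (3, 3)]
Unfold 3 (reflect across h@4): 24 holes -> [(0, 0), (0, 1), (0, 2), (0, 3), (2, 0), (2, 1), (2, 2), (2, 3), (3, 0), (3, 1), (3, 2), (3, 3), (4, 0), (4, 1), (4, 2), (4, 3), (5, 0), (5, 1), (5, 2), (5, 3), (7, 0), (7, 1), (7, 2), (7, 3)]
Unfold 4 (reflect across v@4): 48 holes -> [(0, 0), (0, 1), (0, 2), (0, 3), (0, 4), (0, 5), (0, 6), (0, 7), (2, 0), (2, 1), (2, 2), (2, 3), (2, 4), (2, 5), (2, 6), (2, 7), (3, 0), (3, 1), (3, 2), (3, 3), (3, 4), (3, 5), (3, 6), (3, 7), (4, 0), (4, 1), (4, 2), (4, 3), (4, 4), (4, 5), (4, 6), (4, 7), (5, 0), (5, 1), (5, 2), (5, 3), (5, 4), (5, 5), (5, 6), (5, 7), (7, 0), (7, 1), (7, 2), (7, 3), (7, 4), (7, 5), (7, 6), (7, 7)]
Unfold 5 (reflect across v@8): 96 holes -> [(0, 0), (0, 1), (0, 2), (0, 3), (0, 4), (0, 5), (0, 6), (0, 7), (0, 8), (0, 9), (0, 10), (0, 11), (0, 12), (0, 13), (0, 14), (0, 15), (2, 0), (2, 1), (2, 2), (2, 3), (2, 4), (2, 5), (2, 6), (2, 7), (2, 8), (2, 9), (2, 10), (2, 11), (2, 12), (2, 13), (2, 14), (2, 15), (3, 0), (3, 1), (3, 2), (3, 3), (3, 4), (3, 5), (3, 6), (3, 7), (3, 8), (3, 9), (3, 10), (3, 11), (3, 12), (3, 13), (3, 14), (3, 15), (4, 0), (4, 1), (4, 2), (4, 3), (4, 4), (4, 5), (4, 6), (4, 7), (4, 8), (4, 9), (4, 10), (4, 11), (4, 12), (4, 13), (4, 14), (4, 15), (5, 0), (5, 1), (5, 2), (5, 3), (5, 4), (5, 5), (5, 6), (5, 7), (5, 8), (5, 9), (5, 10), (5, 11), (5, 12), (5, 13), (5, 14), (5, 15), (7, 0), (7, 1), (7, 2), (7, 3), (7, 4), (7, 5), (7, 6), (7, 7), (7, 8), (7, 9), (7, 10), (7, 11), (7, 12), (7, 13), (7, 14), (7, 15)]

Answer: 96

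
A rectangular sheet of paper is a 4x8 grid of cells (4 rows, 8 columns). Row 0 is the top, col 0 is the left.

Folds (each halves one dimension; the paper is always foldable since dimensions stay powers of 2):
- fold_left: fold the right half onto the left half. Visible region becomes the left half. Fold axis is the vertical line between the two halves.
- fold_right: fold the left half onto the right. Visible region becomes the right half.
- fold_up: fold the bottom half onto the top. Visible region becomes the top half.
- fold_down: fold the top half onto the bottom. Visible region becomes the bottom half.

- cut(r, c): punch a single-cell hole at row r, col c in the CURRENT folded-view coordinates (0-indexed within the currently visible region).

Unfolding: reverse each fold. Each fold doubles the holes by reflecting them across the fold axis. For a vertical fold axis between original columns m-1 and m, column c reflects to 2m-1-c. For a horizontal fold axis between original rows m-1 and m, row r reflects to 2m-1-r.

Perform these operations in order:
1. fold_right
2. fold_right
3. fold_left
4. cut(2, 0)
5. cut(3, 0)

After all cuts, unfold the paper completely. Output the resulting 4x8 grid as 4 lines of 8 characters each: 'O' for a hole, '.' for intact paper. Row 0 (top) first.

Op 1 fold_right: fold axis v@4; visible region now rows[0,4) x cols[4,8) = 4x4
Op 2 fold_right: fold axis v@6; visible region now rows[0,4) x cols[6,8) = 4x2
Op 3 fold_left: fold axis v@7; visible region now rows[0,4) x cols[6,7) = 4x1
Op 4 cut(2, 0): punch at orig (2,6); cuts so far [(2, 6)]; region rows[0,4) x cols[6,7) = 4x1
Op 5 cut(3, 0): punch at orig (3,6); cuts so far [(2, 6), (3, 6)]; region rows[0,4) x cols[6,7) = 4x1
Unfold 1 (reflect across v@7): 4 holes -> [(2, 6), (2, 7), (3, 6), (3, 7)]
Unfold 2 (reflect across v@6): 8 holes -> [(2, 4), (2, 5), (2, 6), (2, 7), (3, 4), (3, 5), (3, 6), (3, 7)]
Unfold 3 (reflect across v@4): 16 holes -> [(2, 0), (2, 1), (2, 2), (2, 3), (2, 4), (2, 5), (2, 6), (2, 7), (3, 0), (3, 1), (3, 2), (3, 3), (3, 4), (3, 5), (3, 6), (3, 7)]

Answer: ........
........
OOOOOOOO
OOOOOOOO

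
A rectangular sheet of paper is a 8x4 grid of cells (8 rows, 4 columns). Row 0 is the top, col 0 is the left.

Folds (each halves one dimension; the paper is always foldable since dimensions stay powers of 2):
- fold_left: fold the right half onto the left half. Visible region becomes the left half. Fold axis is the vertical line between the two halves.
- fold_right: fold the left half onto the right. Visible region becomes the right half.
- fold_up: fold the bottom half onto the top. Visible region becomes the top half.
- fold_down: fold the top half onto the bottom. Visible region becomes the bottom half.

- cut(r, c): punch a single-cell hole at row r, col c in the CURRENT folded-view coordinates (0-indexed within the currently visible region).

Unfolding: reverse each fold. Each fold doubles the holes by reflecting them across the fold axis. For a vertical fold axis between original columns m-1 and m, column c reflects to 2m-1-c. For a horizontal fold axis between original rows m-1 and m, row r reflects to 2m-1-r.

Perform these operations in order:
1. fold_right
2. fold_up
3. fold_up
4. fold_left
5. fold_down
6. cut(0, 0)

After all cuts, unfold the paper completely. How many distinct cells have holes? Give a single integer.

Op 1 fold_right: fold axis v@2; visible region now rows[0,8) x cols[2,4) = 8x2
Op 2 fold_up: fold axis h@4; visible region now rows[0,4) x cols[2,4) = 4x2
Op 3 fold_up: fold axis h@2; visible region now rows[0,2) x cols[2,4) = 2x2
Op 4 fold_left: fold axis v@3; visible region now rows[0,2) x cols[2,3) = 2x1
Op 5 fold_down: fold axis h@1; visible region now rows[1,2) x cols[2,3) = 1x1
Op 6 cut(0, 0): punch at orig (1,2); cuts so far [(1, 2)]; region rows[1,2) x cols[2,3) = 1x1
Unfold 1 (reflect across h@1): 2 holes -> [(0, 2), (1, 2)]
Unfold 2 (reflect across v@3): 4 holes -> [(0, 2), (0, 3), (1, 2), (1, 3)]
Unfold 3 (reflect across h@2): 8 holes -> [(0, 2), (0, 3), (1, 2), (1, 3), (2, 2), (2, 3), (3, 2), (3, 3)]
Unfold 4 (reflect across h@4): 16 holes -> [(0, 2), (0, 3), (1, 2), (1, 3), (2, 2), (2, 3), (3, 2), (3, 3), (4, 2), (4, 3), (5, 2), (5, 3), (6, 2), (6, 3), (7, 2), (7, 3)]
Unfold 5 (reflect across v@2): 32 holes -> [(0, 0), (0, 1), (0, 2), (0, 3), (1, 0), (1, 1), (1, 2), (1, 3), (2, 0), (2, 1), (2, 2), (2, 3), (3, 0), (3, 1), (3, 2), (3, 3), (4, 0), (4, 1), (4, 2), (4, 3), (5, 0), (5, 1), (5, 2), (5, 3), (6, 0), (6, 1), (6, 2), (6, 3), (7, 0), (7, 1), (7, 2), (7, 3)]

Answer: 32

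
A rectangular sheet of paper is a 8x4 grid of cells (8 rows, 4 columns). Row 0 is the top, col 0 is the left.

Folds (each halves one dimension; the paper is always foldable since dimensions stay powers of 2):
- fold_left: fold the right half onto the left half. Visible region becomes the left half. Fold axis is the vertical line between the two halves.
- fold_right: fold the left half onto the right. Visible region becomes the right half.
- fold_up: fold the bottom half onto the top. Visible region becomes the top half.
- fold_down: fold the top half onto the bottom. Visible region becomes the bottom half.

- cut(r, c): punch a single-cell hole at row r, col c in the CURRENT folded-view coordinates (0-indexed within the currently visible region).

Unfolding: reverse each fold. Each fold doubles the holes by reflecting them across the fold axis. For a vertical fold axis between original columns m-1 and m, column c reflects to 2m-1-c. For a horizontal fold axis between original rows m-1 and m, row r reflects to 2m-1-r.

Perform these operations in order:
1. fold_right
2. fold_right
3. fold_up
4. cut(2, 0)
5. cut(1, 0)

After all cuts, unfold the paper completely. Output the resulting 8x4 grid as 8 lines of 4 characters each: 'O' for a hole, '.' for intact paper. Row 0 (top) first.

Op 1 fold_right: fold axis v@2; visible region now rows[0,8) x cols[2,4) = 8x2
Op 2 fold_right: fold axis v@3; visible region now rows[0,8) x cols[3,4) = 8x1
Op 3 fold_up: fold axis h@4; visible region now rows[0,4) x cols[3,4) = 4x1
Op 4 cut(2, 0): punch at orig (2,3); cuts so far [(2, 3)]; region rows[0,4) x cols[3,4) = 4x1
Op 5 cut(1, 0): punch at orig (1,3); cuts so far [(1, 3), (2, 3)]; region rows[0,4) x cols[3,4) = 4x1
Unfold 1 (reflect across h@4): 4 holes -> [(1, 3), (2, 3), (5, 3), (6, 3)]
Unfold 2 (reflect across v@3): 8 holes -> [(1, 2), (1, 3), (2, 2), (2, 3), (5, 2), (5, 3), (6, 2), (6, 3)]
Unfold 3 (reflect across v@2): 16 holes -> [(1, 0), (1, 1), (1, 2), (1, 3), (2, 0), (2, 1), (2, 2), (2, 3), (5, 0), (5, 1), (5, 2), (5, 3), (6, 0), (6, 1), (6, 2), (6, 3)]

Answer: ....
OOOO
OOOO
....
....
OOOO
OOOO
....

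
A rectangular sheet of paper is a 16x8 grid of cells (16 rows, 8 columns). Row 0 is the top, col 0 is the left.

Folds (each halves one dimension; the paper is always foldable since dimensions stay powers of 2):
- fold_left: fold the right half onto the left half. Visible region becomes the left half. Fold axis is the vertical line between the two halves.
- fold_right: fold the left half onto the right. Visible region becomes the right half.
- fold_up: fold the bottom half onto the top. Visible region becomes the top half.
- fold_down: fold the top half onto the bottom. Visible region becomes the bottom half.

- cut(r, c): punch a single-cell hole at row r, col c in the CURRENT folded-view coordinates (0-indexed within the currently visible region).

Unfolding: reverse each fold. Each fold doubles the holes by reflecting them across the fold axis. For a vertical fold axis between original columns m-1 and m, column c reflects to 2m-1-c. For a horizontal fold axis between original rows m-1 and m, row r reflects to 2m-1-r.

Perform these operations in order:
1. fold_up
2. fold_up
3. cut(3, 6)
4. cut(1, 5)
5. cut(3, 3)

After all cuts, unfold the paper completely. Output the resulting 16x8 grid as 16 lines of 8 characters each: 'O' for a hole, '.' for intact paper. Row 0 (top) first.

Op 1 fold_up: fold axis h@8; visible region now rows[0,8) x cols[0,8) = 8x8
Op 2 fold_up: fold axis h@4; visible region now rows[0,4) x cols[0,8) = 4x8
Op 3 cut(3, 6): punch at orig (3,6); cuts so far [(3, 6)]; region rows[0,4) x cols[0,8) = 4x8
Op 4 cut(1, 5): punch at orig (1,5); cuts so far [(1, 5), (3, 6)]; region rows[0,4) x cols[0,8) = 4x8
Op 5 cut(3, 3): punch at orig (3,3); cuts so far [(1, 5), (3, 3), (3, 6)]; region rows[0,4) x cols[0,8) = 4x8
Unfold 1 (reflect across h@4): 6 holes -> [(1, 5), (3, 3), (3, 6), (4, 3), (4, 6), (6, 5)]
Unfold 2 (reflect across h@8): 12 holes -> [(1, 5), (3, 3), (3, 6), (4, 3), (4, 6), (6, 5), (9, 5), (11, 3), (11, 6), (12, 3), (12, 6), (14, 5)]

Answer: ........
.....O..
........
...O..O.
...O..O.
........
.....O..
........
........
.....O..
........
...O..O.
...O..O.
........
.....O..
........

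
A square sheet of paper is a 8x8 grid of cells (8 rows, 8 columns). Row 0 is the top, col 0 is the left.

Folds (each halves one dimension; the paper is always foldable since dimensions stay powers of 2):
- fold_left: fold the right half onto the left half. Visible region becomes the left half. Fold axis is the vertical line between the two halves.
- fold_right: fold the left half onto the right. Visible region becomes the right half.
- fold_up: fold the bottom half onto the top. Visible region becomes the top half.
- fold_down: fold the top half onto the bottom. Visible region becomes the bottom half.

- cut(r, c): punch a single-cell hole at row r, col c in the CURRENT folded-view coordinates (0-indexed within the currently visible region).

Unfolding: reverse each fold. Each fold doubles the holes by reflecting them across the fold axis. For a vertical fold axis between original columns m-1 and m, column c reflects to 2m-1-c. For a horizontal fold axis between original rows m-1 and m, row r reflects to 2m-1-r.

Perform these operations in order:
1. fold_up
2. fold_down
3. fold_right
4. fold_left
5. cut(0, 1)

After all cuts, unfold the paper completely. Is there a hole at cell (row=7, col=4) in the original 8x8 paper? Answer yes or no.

Op 1 fold_up: fold axis h@4; visible region now rows[0,4) x cols[0,8) = 4x8
Op 2 fold_down: fold axis h@2; visible region now rows[2,4) x cols[0,8) = 2x8
Op 3 fold_right: fold axis v@4; visible region now rows[2,4) x cols[4,8) = 2x4
Op 4 fold_left: fold axis v@6; visible region now rows[2,4) x cols[4,6) = 2x2
Op 5 cut(0, 1): punch at orig (2,5); cuts so far [(2, 5)]; region rows[2,4) x cols[4,6) = 2x2
Unfold 1 (reflect across v@6): 2 holes -> [(2, 5), (2, 6)]
Unfold 2 (reflect across v@4): 4 holes -> [(2, 1), (2, 2), (2, 5), (2, 6)]
Unfold 3 (reflect across h@2): 8 holes -> [(1, 1), (1, 2), (1, 5), (1, 6), (2, 1), (2, 2), (2, 5), (2, 6)]
Unfold 4 (reflect across h@4): 16 holes -> [(1, 1), (1, 2), (1, 5), (1, 6), (2, 1), (2, 2), (2, 5), (2, 6), (5, 1), (5, 2), (5, 5), (5, 6), (6, 1), (6, 2), (6, 5), (6, 6)]
Holes: [(1, 1), (1, 2), (1, 5), (1, 6), (2, 1), (2, 2), (2, 5), (2, 6), (5, 1), (5, 2), (5, 5), (5, 6), (6, 1), (6, 2), (6, 5), (6, 6)]

Answer: no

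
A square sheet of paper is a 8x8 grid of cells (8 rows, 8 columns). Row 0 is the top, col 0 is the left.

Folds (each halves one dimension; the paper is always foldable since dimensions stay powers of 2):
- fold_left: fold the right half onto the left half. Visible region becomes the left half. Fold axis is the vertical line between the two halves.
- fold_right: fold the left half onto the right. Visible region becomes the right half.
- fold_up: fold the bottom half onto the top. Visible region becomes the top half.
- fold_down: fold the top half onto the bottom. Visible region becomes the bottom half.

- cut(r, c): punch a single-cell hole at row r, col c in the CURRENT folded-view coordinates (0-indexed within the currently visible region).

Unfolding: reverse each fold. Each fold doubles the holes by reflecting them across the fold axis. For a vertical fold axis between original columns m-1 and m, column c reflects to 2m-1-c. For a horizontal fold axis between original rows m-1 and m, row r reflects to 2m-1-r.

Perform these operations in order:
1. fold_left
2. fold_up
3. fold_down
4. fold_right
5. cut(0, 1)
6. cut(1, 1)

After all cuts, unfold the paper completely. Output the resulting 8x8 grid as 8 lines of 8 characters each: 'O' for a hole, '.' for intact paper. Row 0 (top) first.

Op 1 fold_left: fold axis v@4; visible region now rows[0,8) x cols[0,4) = 8x4
Op 2 fold_up: fold axis h@4; visible region now rows[0,4) x cols[0,4) = 4x4
Op 3 fold_down: fold axis h@2; visible region now rows[2,4) x cols[0,4) = 2x4
Op 4 fold_right: fold axis v@2; visible region now rows[2,4) x cols[2,4) = 2x2
Op 5 cut(0, 1): punch at orig (2,3); cuts so far [(2, 3)]; region rows[2,4) x cols[2,4) = 2x2
Op 6 cut(1, 1): punch at orig (3,3); cuts so far [(2, 3), (3, 3)]; region rows[2,4) x cols[2,4) = 2x2
Unfold 1 (reflect across v@2): 4 holes -> [(2, 0), (2, 3), (3, 0), (3, 3)]
Unfold 2 (reflect across h@2): 8 holes -> [(0, 0), (0, 3), (1, 0), (1, 3), (2, 0), (2, 3), (3, 0), (3, 3)]
Unfold 3 (reflect across h@4): 16 holes -> [(0, 0), (0, 3), (1, 0), (1, 3), (2, 0), (2, 3), (3, 0), (3, 3), (4, 0), (4, 3), (5, 0), (5, 3), (6, 0), (6, 3), (7, 0), (7, 3)]
Unfold 4 (reflect across v@4): 32 holes -> [(0, 0), (0, 3), (0, 4), (0, 7), (1, 0), (1, 3), (1, 4), (1, 7), (2, 0), (2, 3), (2, 4), (2, 7), (3, 0), (3, 3), (3, 4), (3, 7), (4, 0), (4, 3), (4, 4), (4, 7), (5, 0), (5, 3), (5, 4), (5, 7), (6, 0), (6, 3), (6, 4), (6, 7), (7, 0), (7, 3), (7, 4), (7, 7)]

Answer: O..OO..O
O..OO..O
O..OO..O
O..OO..O
O..OO..O
O..OO..O
O..OO..O
O..OO..O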